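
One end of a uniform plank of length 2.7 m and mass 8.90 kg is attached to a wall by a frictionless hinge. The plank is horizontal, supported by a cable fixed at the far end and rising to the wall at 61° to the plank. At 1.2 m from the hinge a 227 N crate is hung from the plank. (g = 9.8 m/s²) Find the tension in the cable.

Take torques about the hinge: T sin 61° · 2.7 = 8.90×9.8×1.35 + 227×1.2 = 390.15 N·m.
So T = 390.15 / (0.8746 × 2.7) = 165.21 N.

T ≈ 165 N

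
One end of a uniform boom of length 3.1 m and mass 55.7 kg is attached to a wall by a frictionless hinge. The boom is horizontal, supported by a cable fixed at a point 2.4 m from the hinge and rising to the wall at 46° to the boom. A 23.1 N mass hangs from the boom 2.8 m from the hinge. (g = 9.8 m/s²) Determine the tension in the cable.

T ≈ 528 N

Take torques about the hinge: T sin 46° · 2.4 = 55.7×9.8×1.55 + 23.1×2.8 = 910.76 N·m.
So T = 910.76 / (0.7193 × 2.4) = 527.55 N.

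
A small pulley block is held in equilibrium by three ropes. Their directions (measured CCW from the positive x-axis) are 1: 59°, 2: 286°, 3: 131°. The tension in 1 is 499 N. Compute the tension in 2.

T_2 ≈ 1120 N

Resolve: ΣF_x = 499 cos 59° + T_2 cos 286° + T_3 cos 131° = 0.
        ΣF_y = 499 sin 59° + T_2 sin 286° + T_3 sin 131° = 0.
The known terms sum to (257, 427.7) N, so 0.2756 T_2 − 0.6561 T_3 = -257 and -0.9613 T_2 + 0.7547 T_3 = -427.7.
Solving simultaneously: T_2 = 1123 N, T_3 = 863.5 N.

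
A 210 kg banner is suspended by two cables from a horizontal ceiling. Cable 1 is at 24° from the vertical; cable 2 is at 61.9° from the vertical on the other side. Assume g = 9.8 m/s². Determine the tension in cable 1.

T_1 ≈ 1820 N

Angles from the horizontal: cable 1 is 90° − 24° = 66°, cable 2 is 90° − 61.9° = 28.1°.
Weight W = 210 × 9.8 = 2058 N acts straight down.
Horizontal: T_1 cos 66° = T_2 cos 28.1°  →  T_2 = 0.4611 T_1.
Vertical: T_1 sin 66° + T_2 sin 28.1° = 2058.
Substituting the horizontal relation into the vertical equation gives 1.131 T_1 = 2058, so T_1 = 1820 N.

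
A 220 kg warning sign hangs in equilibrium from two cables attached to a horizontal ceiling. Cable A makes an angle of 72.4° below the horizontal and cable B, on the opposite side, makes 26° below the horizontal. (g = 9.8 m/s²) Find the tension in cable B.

Weight W = 220 × 9.8 = 2156 N acts straight down.
Horizontal: T_A cos 72.4° = T_B cos 26°  →  T_A = 2.972 T_B.
Vertical: T_A sin 72.4° + T_B sin 26° = 2156.
Substituting the horizontal relation into the vertical equation gives 3.272 T_B = 2156, so T_B = 659 N.

T_B ≈ 659 N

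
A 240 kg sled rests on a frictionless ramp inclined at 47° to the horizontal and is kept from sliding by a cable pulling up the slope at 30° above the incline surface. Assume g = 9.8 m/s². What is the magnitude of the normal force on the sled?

Take axes along and perpendicular to the incline. Weight components: W sin 47° = 1720 N down-slope, W cos 47° = 1604 N into the surface.
Along incline: T cos 30° = W sin 47° → T = 1986 N.
Perpendicular: N = W cos 47° − T sin 30° = 610.9 N.

N ≈ 611 N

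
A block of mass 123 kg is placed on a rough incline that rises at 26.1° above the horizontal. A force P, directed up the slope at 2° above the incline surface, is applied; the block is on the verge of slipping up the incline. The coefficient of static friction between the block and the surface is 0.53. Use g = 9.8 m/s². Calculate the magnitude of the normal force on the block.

N ≈ 1040 N

On the verge of sliding up the incline, friction equals μN and acts down the slope.
Perpendicular: N + P sin 2° = W cos 26.1° = 1082 N.
Along incline: P cos 2° = W sin 26.1° + μN  with W sin 26.1° = 530.3 N.
Solving the pair for P and N: P = 1085 N, N = 1045 N (and f = μN = 553.7 N).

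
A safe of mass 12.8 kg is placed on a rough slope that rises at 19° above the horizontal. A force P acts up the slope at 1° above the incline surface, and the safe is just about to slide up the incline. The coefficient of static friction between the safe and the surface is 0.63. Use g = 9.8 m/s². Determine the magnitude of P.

On the verge of sliding up the incline, friction equals μN and acts down the slope.
Perpendicular: N + P sin 1° = W cos 19° = 118.6 N.
Along incline: P cos 1° = W sin 19° + μN  with W sin 19° = 40.84 N.
Solving the pair for P and N: P = 114.3 N, N = 116.6 N (and f = μN = 73.46 N).

P ≈ 114 N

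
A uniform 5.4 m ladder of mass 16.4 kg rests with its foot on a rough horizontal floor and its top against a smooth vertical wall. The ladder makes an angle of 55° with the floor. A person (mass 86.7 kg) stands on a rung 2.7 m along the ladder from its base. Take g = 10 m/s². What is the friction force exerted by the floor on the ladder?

Torques about the foot: N_wall · 5.4 sin 55° = 16.4×10×2.7 cos 55° + 86.7×10×2.7 cos 55° → N_wall = 360.96 N.
ΣF_x = 0: f_floor = N_wall = 360.96 N.

f ≈ 361 N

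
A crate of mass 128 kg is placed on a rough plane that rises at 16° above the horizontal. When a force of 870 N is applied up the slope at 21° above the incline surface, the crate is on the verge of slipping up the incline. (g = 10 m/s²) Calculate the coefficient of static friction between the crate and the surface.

On the verge of sliding up the incline, friction is at its maximum μN and acts down the slope.
Perpendicular to incline: N = W cos 16° − P sin 21° = 1230 − 311.8 = 918.6 N.
Along incline: P cos 21° − μN = W sin 16° → μ = −(W sin 16° − P cos 21°) / N = 0.5001.

μ ≈ 0.500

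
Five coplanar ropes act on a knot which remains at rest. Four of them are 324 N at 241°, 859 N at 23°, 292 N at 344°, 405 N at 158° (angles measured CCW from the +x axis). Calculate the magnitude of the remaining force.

F ≈ 553 N

Sum the known components: ΣF_x = 538.8 N, ΣF_y = 123.5 N.
For equilibrium the remaining force must supply (−ΣF_x, −ΣF_y) = (-538.8, -123.5) N.
Magnitude = √((-538.8)² + (-123.5)²) = 552.8 N; direction = atan2(-123.5, -538.8) = 192.9°.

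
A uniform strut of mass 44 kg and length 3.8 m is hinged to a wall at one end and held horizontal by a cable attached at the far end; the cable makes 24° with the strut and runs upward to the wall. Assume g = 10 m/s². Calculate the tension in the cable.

T ≈ 541 N

Take torques about the hinge: T sin 24° · 3.8 = 44×10×1.9 = 836 N·m.
So T = 836 / (0.4067 × 3.8) = 540.89 N.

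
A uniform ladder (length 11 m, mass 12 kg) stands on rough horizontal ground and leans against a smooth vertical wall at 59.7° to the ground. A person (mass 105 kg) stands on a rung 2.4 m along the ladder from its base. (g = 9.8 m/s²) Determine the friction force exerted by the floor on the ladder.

Torques about the foot: N_wall · 11 sin 59.7° = 12×9.8×5.5 cos 59.7° + 105×9.8×2.4 cos 59.7° → N_wall = 165.55 N.
ΣF_x = 0: f_floor = N_wall = 165.55 N.

f ≈ 166 N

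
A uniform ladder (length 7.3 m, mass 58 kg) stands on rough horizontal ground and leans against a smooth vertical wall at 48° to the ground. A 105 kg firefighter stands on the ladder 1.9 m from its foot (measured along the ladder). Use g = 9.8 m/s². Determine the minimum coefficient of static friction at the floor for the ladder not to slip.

μ_min ≈ 0.311

ΣF_y = 0: N_floor = 58×9.8 + 105×9.8 = 1597.4 N.
Torques about the foot: N_wall · 7.3 sin 48° = 58×9.8×3.65 cos 48° + 105×9.8×1.9 cos 48° → N_wall = 497.04 N.
ΣF_x = 0: f_floor = N_wall = 497.04 N.
μ_min = f_floor / N_floor = 497.04 / 1597.4 = 0.3112.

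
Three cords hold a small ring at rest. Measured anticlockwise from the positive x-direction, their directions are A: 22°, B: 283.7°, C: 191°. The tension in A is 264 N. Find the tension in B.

T_B ≈ 50.4 N

Resolve: ΣF_x = 264 cos 22° + T_B cos 283.7° + T_C cos 191° = 0.
        ΣF_y = 264 sin 22° + T_B sin 283.7° + T_C sin 191° = 0.
The known terms sum to (244.8, 98.9) N, so 0.2368 T_B − 0.9816 T_C = -244.8 and -0.9715 T_B − 0.1908 T_C = -98.9.
Solving simultaneously: T_B = 50.43 N, T_C = 261.5 N.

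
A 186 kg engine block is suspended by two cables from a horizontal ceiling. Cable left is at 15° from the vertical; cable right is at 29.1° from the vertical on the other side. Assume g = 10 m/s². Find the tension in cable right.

Angles from the horizontal: cable left is 90° − 15° = 75°, cable right is 90° − 29.1° = 60.9°.
Weight W = 186 × 10 = 1860 N acts straight down.
Horizontal: T_left cos 75° = T_right cos 60.9°  →  T_left = 1.879 T_right.
Vertical: T_left sin 75° + T_right sin 60.9° = 1860.
Substituting the horizontal relation into the vertical equation gives 2.689 T_right = 1860, so T_right = 691.8 N.

T_right ≈ 692 N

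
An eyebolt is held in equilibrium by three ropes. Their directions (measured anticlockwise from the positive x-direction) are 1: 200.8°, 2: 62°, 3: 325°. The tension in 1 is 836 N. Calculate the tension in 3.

T_3 ≈ 555 N

Resolve: ΣF_x = 836 cos 200.8° + T_2 cos 62° + T_3 cos 325° = 0.
        ΣF_y = 836 sin 200.8° + T_2 sin 62° + T_3 sin 325° = 0.
The known terms sum to (-781.5, -296.9) N, so 0.4695 T_2 + 0.8192 T_3 = 781.5 and 0.8829 T_2 − 0.5736 T_3 = 296.9.
Solving simultaneously: T_2 = 696.6 N, T_3 = 554.8 N.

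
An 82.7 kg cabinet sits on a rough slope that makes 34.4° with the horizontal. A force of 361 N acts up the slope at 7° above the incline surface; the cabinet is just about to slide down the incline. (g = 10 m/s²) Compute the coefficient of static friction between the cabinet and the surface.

μ ≈ 0.171

On the verge of sliding down the incline, friction is at its maximum μN and acts up the slope.
Perpendicular to incline: N = W cos 34.4° − P sin 7° = 682.4 − 43.99 = 638.4 N.
Along incline: P cos 7° + μN = W sin 34.4° → μ = (W sin 34.4° − P cos 7°) / N = 0.1706.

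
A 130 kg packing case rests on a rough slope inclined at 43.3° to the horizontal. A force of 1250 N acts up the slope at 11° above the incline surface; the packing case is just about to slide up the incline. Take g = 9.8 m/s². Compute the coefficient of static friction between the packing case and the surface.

On the verge of sliding up the incline, friction is at its maximum μN and acts down the slope.
Perpendicular to incline: N = W cos 43.3° − P sin 11° = 927.2 − 238.5 = 688.7 N.
Along incline: P cos 11° − μN = W sin 43.3° → μ = −(W sin 43.3° − P cos 11°) / N = 0.513.

μ ≈ 0.513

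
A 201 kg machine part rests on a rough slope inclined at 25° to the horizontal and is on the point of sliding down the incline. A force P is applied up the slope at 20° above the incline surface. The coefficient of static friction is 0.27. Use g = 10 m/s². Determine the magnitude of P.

P ≈ 422 N

On the verge of sliding down the incline, friction equals μN and acts up the slope.
Perpendicular: N + P sin 20° = W cos 25° = 1822 N.
Along incline: P cos 20° + μN = W sin 25° with W sin 25° = 849.5 N.
Solving the pair for P and N: P = 422 N, N = 1677 N (and f = μN = 452.9 N).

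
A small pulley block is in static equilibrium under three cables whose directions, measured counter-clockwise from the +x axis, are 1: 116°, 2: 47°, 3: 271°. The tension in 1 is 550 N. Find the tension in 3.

Resolve: ΣF_x = 550 cos 116° + T_2 cos 47° + T_3 cos 271° = 0.
        ΣF_y = 550 sin 116° + T_2 sin 47° + T_3 sin 271° = 0.
The known terms sum to (-241.1, 494.3) N, so 0.6820 T_2 + 0.0175 T_3 = 241.1 and 0.7314 T_2 − 0.9998 T_3 = -494.3.
Solving simultaneously: T_2 = 334.6 N, T_3 = 739.2 N.

T_3 ≈ 739 N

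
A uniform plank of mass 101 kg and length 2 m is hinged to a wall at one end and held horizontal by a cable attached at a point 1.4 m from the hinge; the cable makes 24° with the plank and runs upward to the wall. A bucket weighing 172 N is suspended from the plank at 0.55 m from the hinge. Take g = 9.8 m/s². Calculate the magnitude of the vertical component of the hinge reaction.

|H_y| ≈ 387 N

Take torques about the hinge: T sin 24° · 1.4 = 101×9.8×1 + 172×0.55 = 1084.4 N·m.
So T = 1084.4 / (0.4067 × 1.4) = 1904.4 N.
ΣF_y = 0: H_y = (101×9.8 + 172) − T sin 24° = 1161.8 − 774.57 = 387.23 N.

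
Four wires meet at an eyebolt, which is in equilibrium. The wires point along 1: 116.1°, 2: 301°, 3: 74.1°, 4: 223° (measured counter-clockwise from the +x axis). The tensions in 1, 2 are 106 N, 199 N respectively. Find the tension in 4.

Resolve: ΣF_x = 106 cos 116.1° + 199 cos 301° + T_3 cos 74.1° + T_4 cos 223° = 0.
        ΣF_y = 106 sin 116.1° + 199 sin 301° + T_3 sin 74.1° + T_4 sin 223° = 0.
The known terms sum to (55.86, -75.39) N, so 0.2740 T_3 − 0.7314 T_4 = -55.86 and 0.9617 T_3 − 0.6820 T_4 = 75.39.
Solving simultaneously: T_3 = 180.5 N, T_4 = 144 N.

T_4 ≈ 144 N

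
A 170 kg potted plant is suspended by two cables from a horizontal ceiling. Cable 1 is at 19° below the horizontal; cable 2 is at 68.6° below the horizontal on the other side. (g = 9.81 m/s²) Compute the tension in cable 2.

T_2 ≈ 1580 N

Weight W = 170 × 9.81 = 1668 N acts straight down.
Horizontal: T_1 cos 19° = T_2 cos 68.6°  →  T_1 = 0.3859 T_2.
Vertical: T_1 sin 19° + T_2 sin 68.6° = 1668.
Substituting the horizontal relation into the vertical equation gives 1.057 T_2 = 1668, so T_2 = 1578 N.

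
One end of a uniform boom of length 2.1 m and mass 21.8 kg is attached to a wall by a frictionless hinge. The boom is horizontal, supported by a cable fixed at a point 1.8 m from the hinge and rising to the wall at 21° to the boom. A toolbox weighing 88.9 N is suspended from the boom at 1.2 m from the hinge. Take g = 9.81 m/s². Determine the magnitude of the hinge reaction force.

|H| ≈ 494 N

Take torques about the hinge: T sin 21° · 1.8 = 21.8×9.81×1.05 + 88.9×1.2 = 331.23 N·m.
So T = 331.23 / (0.3584 × 1.8) = 513.49 N.
ΣF_x = 0: H_x = T cos 21° = 479.38 N.
ΣF_y = 0: H_y = (21.8×9.81 + 88.9) − T sin 21° = 302.76 − 184.02 = 118.74 N.
|H| = √(H_x² + H_y²) = √((479.38)² + (118.74)²) = 493.87 N.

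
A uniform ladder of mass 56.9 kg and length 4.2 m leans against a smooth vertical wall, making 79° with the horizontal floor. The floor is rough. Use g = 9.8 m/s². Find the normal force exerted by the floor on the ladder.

N_floor ≈ 558 N

ΣF_y = 0: N_floor = 56.9×9.8 = 557.62 N.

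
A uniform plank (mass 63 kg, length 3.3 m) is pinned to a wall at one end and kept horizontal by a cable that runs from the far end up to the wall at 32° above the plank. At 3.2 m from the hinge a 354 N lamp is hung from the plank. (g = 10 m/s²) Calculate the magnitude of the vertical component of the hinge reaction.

|H_y| ≈ 326 N

Take torques about the hinge: T sin 32° · 3.3 = 63×10×1.65 + 354×3.2 = 2172.3 N·m.
So T = 2172.3 / (0.5299 × 3.3) = 1242.2 N.
ΣF_y = 0: H_y = (63×10 + 354) − T sin 32° = 984 − 658.27 = 325.73 N.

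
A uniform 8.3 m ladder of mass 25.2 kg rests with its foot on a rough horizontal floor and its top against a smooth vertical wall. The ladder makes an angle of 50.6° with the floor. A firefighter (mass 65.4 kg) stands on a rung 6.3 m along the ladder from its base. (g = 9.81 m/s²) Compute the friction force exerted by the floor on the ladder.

f ≈ 502 N

Torques about the foot: N_wall · 8.3 sin 50.6° = 25.2×9.81×4.15 cos 50.6° + 65.4×9.81×6.3 cos 50.6° → N_wall = 501.54 N.
ΣF_x = 0: f_floor = N_wall = 501.54 N.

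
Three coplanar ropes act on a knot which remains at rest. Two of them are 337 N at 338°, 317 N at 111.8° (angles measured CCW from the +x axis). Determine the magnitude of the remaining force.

F ≈ 257 N

Sum the known components: ΣF_x = 194.7 N, ΣF_y = 168.1 N.
For equilibrium the remaining force must supply (−ΣF_x, −ΣF_y) = (-194.7, -168.1) N.
Magnitude = √((-194.7)² + (-168.1)²) = 257.2 N; direction = atan2(-168.1, -194.7) = 220.8°.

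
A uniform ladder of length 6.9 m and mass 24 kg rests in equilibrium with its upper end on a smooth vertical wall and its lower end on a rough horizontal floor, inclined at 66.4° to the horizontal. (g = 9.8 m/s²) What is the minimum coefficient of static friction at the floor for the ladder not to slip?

ΣF_y = 0: N_floor = 24×9.8 = 235.2 N.
Torques about the foot: N_wall · 6.9 sin 66.4° = 24×9.8×3.45 cos 66.4° → N_wall = 51.378 N.
ΣF_x = 0: f_floor = N_wall = 51.378 N.
μ_min = f_floor / N_floor = 51.378 / 235.2 = 0.2184.

μ_min ≈ 0.218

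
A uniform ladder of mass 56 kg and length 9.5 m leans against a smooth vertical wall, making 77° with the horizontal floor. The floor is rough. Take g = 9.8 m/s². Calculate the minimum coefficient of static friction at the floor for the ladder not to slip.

μ_min ≈ 0.115

ΣF_y = 0: N_floor = 56×9.8 = 548.8 N.
Torques about the foot: N_wall · 9.5 sin 77° = 56×9.8×4.75 cos 77° → N_wall = 63.35 N.
ΣF_x = 0: f_floor = N_wall = 63.35 N.
μ_min = f_floor / N_floor = 63.35 / 548.8 = 0.1154.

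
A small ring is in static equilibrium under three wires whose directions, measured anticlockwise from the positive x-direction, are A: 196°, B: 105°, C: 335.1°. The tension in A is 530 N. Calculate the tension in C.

Resolve: ΣF_x = 530 cos 196° + T_B cos 105° + T_C cos 335.1° = 0.
        ΣF_y = 530 sin 196° + T_B sin 105° + T_C sin 335.1° = 0.
The known terms sum to (-509.5, -146.1) N, so -0.2588 T_B + 0.9070 T_C = 509.5 and 0.9659 T_B − 0.4210 T_C = 146.1.
Solving simultaneously: T_B = 452.3 N, T_C = 690.7 N.

T_C ≈ 691 N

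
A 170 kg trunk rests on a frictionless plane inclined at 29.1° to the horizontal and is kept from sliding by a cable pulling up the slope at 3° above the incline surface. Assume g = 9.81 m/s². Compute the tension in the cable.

T ≈ 812 N

Take axes along and perpendicular to the incline. Weight components: W sin 29.1° = 811.1 N down-slope, W cos 29.1° = 1457 N into the surface.
Along incline: T cos 3° = W sin 29.1° → T = 812.2 N.
Perpendicular: N = W cos 29.1° − T sin 3° = 1415 N.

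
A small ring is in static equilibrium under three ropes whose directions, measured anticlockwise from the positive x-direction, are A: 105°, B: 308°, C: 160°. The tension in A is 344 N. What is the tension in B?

Resolve: ΣF_x = 344 cos 105° + T_B cos 308° + T_C cos 160° = 0.
        ΣF_y = 344 sin 105° + T_B sin 308° + T_C sin 160° = 0.
The known terms sum to (-89.03, 332.3) N, so 0.6157 T_B − 0.9397 T_C = 89.03 and -0.7880 T_B + 0.3420 T_C = -332.3.
Solving simultaneously: T_B = 531.8 N, T_C = 253.6 N.

T_B ≈ 532 N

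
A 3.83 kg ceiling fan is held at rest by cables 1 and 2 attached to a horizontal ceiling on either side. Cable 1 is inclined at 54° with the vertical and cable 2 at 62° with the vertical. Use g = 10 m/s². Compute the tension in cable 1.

Angles from the horizontal: cable 1 is 90° − 54° = 36°, cable 2 is 90° − 62° = 28°.
Weight W = 3.83 × 10 = 38.3 N acts straight down.
Horizontal: T_1 cos 36° = T_2 cos 28°  →  T_2 = 0.9163 T_1.
Vertical: T_1 sin 36° + T_2 sin 28° = 38.3.
Substituting the horizontal relation into the vertical equation gives 1.018 T_1 = 38.3, so T_1 = 37.62 N.

T_1 ≈ 37.6 N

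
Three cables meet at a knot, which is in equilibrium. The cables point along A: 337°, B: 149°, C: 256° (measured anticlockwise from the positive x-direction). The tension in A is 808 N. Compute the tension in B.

Resolve: ΣF_x = 808 cos 337° + T_B cos 149° + T_C cos 256° = 0.
        ΣF_y = 808 sin 337° + T_B sin 149° + T_C sin 256° = 0.
The known terms sum to (743.8, -315.7) N, so -0.8572 T_B − 0.2419 T_C = -743.8 and 0.5150 T_B − 0.9703 T_C = 315.7.
Solving simultaneously: T_B = 834.5 N, T_C = 117.6 N.

T_B ≈ 835 N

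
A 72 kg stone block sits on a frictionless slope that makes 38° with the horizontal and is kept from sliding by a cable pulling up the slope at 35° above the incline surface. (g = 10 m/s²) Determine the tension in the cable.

Take axes along and perpendicular to the incline. Weight components: W sin 38° = 443.3 N down-slope, W cos 38° = 567.4 N into the surface.
Along incline: T cos 35° = W sin 38° → T = 541.1 N.
Perpendicular: N = W cos 38° − T sin 35° = 257 N.

T ≈ 541 N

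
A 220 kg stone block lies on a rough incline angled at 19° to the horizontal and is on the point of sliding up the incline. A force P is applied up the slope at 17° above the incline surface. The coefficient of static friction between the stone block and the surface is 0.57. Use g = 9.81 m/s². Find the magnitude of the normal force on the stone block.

On the verge of sliding up the incline, friction equals μN and acts down the slope.
Perpendicular: N + P sin 17° = W cos 19° = 2041 N.
Along incline: P cos 17° = W sin 19° + μN  with W sin 19° = 702.6 N.
Solving the pair for P and N: P = 1662 N, N = 1555 N (and f = μN = 886.3 N).

N ≈ 1550 N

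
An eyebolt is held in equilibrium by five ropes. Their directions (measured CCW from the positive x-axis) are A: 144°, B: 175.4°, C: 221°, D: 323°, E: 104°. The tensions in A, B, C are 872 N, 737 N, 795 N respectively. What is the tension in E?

Resolve: ΣF_x = 872 cos 144° + 737 cos 175.4° + 795 cos 221° + T_D cos 323° + T_E cos 104° = 0.
        ΣF_y = 872 sin 144° + 737 sin 175.4° + 795 sin 221° + T_D sin 323° + T_E sin 104° = 0.
The known terms sum to (-2040, 50.09) N, so 0.7986 T_D − 0.2419 T_E = 2040 and -0.6018 T_D + 0.9703 T_E = -50.09.
Solving simultaneously: T_D = 3126 N, T_E = 1887 N.

T_E ≈ 1890 N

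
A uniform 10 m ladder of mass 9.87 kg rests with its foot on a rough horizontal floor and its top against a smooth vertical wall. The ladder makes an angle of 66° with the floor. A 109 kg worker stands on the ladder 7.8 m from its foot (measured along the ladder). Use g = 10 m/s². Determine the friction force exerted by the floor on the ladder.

Torques about the foot: N_wall · 10 sin 66° = 9.87×10×5 cos 66° + 109×10×7.8 cos 66° → N_wall = 400.51 N.
ΣF_x = 0: f_floor = N_wall = 400.51 N.

f ≈ 401 N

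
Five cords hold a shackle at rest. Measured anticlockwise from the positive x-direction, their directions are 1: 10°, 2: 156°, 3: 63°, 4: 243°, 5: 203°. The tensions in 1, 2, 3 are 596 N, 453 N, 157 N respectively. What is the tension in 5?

T_5 ≈ 36.7 N

Resolve: ΣF_x = 596 cos 10° + 453 cos 156° + 157 cos 63° + T_4 cos 243° + T_5 cos 203° = 0.
        ΣF_y = 596 sin 10° + 453 sin 156° + 157 sin 63° + T_4 sin 243° + T_5 sin 203° = 0.
The known terms sum to (244.4, 427.6) N, so -0.4540 T_4 − 0.9205 T_5 = -244.4 and -0.8910 T_4 − 0.3907 T_5 = -427.6.
Solving simultaneously: T_4 = 463.8 N, T_5 = 36.73 N.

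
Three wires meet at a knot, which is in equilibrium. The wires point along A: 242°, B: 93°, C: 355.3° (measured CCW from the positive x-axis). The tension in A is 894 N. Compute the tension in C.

Resolve: ΣF_x = 894 cos 242° + T_B cos 93° + T_C cos 355.3° = 0.
        ΣF_y = 894 sin 242° + T_B sin 93° + T_C sin 355.3° = 0.
The known terms sum to (-419.7, -789.4) N, so -0.0523 T_B + 0.9966 T_C = 419.7 and 0.9986 T_B − 0.0819 T_C = 789.4.
Solving simultaneously: T_B = 828.6 N, T_C = 464.6 N.

T_C ≈ 465 N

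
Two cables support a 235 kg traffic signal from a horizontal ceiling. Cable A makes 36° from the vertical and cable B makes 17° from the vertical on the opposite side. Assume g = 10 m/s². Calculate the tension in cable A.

T_A ≈ 860 N

Angles from the horizontal: cable A is 90° − 36° = 54°, cable B is 90° − 17° = 73°.
Weight W = 235 × 10 = 2350 N acts straight down.
Horizontal: T_A cos 54° = T_B cos 73°  →  T_B = 2.01 T_A.
Vertical: T_A sin 54° + T_B sin 73° = 2350.
Substituting the horizontal relation into the vertical equation gives 2.732 T_A = 2350, so T_A = 860.3 N.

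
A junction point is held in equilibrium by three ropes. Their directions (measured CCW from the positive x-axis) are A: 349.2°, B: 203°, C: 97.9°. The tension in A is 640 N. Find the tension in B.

T_B ≈ 628 N

Resolve: ΣF_x = 640 cos 349.2° + T_B cos 203° + T_C cos 97.9° = 0.
        ΣF_y = 640 sin 349.2° + T_B sin 203° + T_C sin 97.9° = 0.
The known terms sum to (628.7, -119.9) N, so -0.9205 T_B − 0.1374 T_C = -628.7 and -0.3907 T_B + 0.9905 T_C = 119.9.
Solving simultaneously: T_B = 627.9 N, T_C = 368.8 N.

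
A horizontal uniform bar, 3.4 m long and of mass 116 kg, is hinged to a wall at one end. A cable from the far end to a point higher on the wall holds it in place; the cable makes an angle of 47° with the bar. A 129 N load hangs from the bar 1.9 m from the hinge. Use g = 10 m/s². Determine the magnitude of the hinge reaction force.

Take torques about the hinge: T sin 47° · 3.4 = 116×10×1.7 + 129×1.9 = 2217.1 N·m.
So T = 2217.1 / (0.7314 × 3.4) = 891.62 N.
ΣF_x = 0: H_x = T cos 47° = 608.08 N.
ΣF_y = 0: H_y = (116×10 + 129) − T sin 47° = 1289 − 652.09 = 636.91 N.
|H| = √(H_x² + H_y²) = √((608.08)² + (636.91)²) = 880.58 N.

|H| ≈ 881 N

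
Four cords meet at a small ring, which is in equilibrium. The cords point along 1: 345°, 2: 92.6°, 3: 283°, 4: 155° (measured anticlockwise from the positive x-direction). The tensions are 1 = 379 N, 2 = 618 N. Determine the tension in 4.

T_4 ≈ 566 N

Resolve: ΣF_x = 379 cos 345° + 618 cos 92.6° + T_3 cos 283° + T_4 cos 155° = 0.
        ΣF_y = 379 sin 345° + 618 sin 92.6° + T_3 sin 283° + T_4 sin 155° = 0.
The known terms sum to (338.1, 519.3) N, so 0.2250 T_3 − 0.9063 T_4 = -338.1 and -0.9744 T_3 + 0.4226 T_4 = -519.3.
Solving simultaneously: T_3 = 778.5 N, T_4 = 566.2 N.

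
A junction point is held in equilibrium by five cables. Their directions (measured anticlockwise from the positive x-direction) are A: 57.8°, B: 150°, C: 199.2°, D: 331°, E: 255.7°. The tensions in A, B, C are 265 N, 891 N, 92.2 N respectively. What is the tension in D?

Resolve: ΣF_x = 265 cos 57.8° + 891 cos 150° + 92.2 cos 199.2° + T_D cos 331° + T_E cos 255.7° = 0.
        ΣF_y = 265 sin 57.8° + 891 sin 150° + 92.2 sin 199.2° + T_D sin 331° + T_E sin 255.7° = 0.
The known terms sum to (-717.5, 639.4) N, so 0.8746 T_D − 0.2470 T_E = 717.5 and -0.4848 T_D − 0.9690 T_E = -639.4.
Solving simultaneously: T_D = 882.1 N, T_E = 218.6 N.

T_D ≈ 882 N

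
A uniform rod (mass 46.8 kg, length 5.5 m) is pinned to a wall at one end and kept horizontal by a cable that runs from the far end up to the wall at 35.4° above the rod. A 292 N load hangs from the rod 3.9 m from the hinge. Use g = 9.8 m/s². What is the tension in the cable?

Take torques about the hinge: T sin 35.4° · 5.5 = 46.8×9.8×2.75 + 292×3.9 = 2400.1 N·m.
So T = 2400.1 / (0.5793 × 5.5) = 753.3 N.

T ≈ 753 N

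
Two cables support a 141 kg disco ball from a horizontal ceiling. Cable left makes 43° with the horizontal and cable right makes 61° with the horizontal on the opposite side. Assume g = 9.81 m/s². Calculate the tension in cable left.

Weight W = 141 × 9.81 = 1383 N acts straight down.
Horizontal: T_left cos 43° = T_right cos 61°  →  T_right = 1.509 T_left.
Vertical: T_left sin 43° + T_right sin 61° = 1383.
Substituting the horizontal relation into the vertical equation gives 2.001 T_left = 1383, so T_left = 691.1 N.

T_left ≈ 691 N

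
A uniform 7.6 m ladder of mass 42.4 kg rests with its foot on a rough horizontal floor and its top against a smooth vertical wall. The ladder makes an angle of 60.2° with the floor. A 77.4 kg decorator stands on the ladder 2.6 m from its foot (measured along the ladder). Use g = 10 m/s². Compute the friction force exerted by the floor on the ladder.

Torques about the foot: N_wall · 7.6 sin 60.2° = 42.4×10×3.8 cos 60.2° + 77.4×10×2.6 cos 60.2° → N_wall = 273.06 N.
ΣF_x = 0: f_floor = N_wall = 273.06 N.

f ≈ 273 N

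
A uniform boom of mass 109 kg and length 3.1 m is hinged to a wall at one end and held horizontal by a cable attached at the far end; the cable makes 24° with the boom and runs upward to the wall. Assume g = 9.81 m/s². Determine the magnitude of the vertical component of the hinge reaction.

|H_y| ≈ 535 N

Take torques about the hinge: T sin 24° · 3.1 = 109×9.81×1.55 = 1657.4 N·m.
So T = 1657.4 / (0.4067 × 3.1) = 1314.5 N.
ΣF_y = 0: H_y = (109×9.81) − T sin 24° = 1069.3 − 534.64 = 534.64 N.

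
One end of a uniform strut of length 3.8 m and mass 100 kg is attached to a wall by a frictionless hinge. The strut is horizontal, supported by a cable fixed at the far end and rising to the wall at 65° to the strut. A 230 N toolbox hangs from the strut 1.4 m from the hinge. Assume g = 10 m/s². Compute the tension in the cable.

Take torques about the hinge: T sin 65° · 3.8 = 100×10×1.9 + 230×1.4 = 2222 N·m.
So T = 2222 / (0.9063 × 3.8) = 645.19 N.

T ≈ 645 N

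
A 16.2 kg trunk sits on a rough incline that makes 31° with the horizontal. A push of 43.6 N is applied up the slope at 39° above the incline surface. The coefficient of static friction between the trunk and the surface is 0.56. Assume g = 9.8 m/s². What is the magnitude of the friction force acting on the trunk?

f ≈ 47.9 N

Axes along / perpendicular to the incline. W sin 31° = 81.77 N down-slope; W cos 31° = 136.1 N into the surface.
Perpendicular: N = W cos 31° − P sin 39° = 136.1 − 27.44 = 108.6 N.
Along incline: P cos 39° + f = W sin 31° (friction acts up-slope) → f = 81.77 − 33.88 = 47.88 N.
|f| = 47.88 N ≤ μN = 60.84 N, so the trunk is indeed static.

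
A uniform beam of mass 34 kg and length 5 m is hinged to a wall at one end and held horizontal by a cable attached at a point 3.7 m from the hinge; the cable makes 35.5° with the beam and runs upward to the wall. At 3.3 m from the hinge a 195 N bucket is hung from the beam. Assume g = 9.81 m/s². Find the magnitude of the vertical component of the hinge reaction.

|H_y| ≈ 129 N

Take torques about the hinge: T sin 35.5° · 3.7 = 34×9.81×2.5 + 195×3.3 = 1477.3 N·m.
So T = 1477.3 / (0.5807 × 3.7) = 687.59 N.
ΣF_y = 0: H_y = (34×9.81 + 195) − T sin 35.5° = 528.54 − 399.28 = 129.26 N.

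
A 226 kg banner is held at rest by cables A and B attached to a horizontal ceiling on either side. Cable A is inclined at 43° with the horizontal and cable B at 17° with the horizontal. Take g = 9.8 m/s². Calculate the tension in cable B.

T_B ≈ 1870 N

Weight W = 226 × 9.8 = 2215 N acts straight down.
Horizontal: T_A cos 43° = T_B cos 17°  →  T_A = 1.308 T_B.
Vertical: T_A sin 43° + T_B sin 17° = 2215.
Substituting the horizontal relation into the vertical equation gives 1.184 T_B = 2215, so T_B = 1870 N.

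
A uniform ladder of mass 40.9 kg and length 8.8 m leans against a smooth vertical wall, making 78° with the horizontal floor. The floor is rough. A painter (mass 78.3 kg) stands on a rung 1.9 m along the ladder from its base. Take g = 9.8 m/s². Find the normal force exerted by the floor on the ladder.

N_floor ≈ 1170 N

ΣF_y = 0: N_floor = 40.9×9.8 + 78.3×9.8 = 1168.2 N.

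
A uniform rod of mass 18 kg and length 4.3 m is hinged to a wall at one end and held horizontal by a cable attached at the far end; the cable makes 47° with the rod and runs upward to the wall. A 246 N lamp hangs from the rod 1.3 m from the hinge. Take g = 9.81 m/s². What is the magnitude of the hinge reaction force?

|H| ≈ 301 N

Take torques about the hinge: T sin 47° · 4.3 = 18×9.81×2.15 + 246×1.3 = 699.45 N·m.
So T = 699.45 / (0.7314 × 4.3) = 222.41 N.
ΣF_x = 0: H_x = T cos 47° = 151.68 N.
ΣF_y = 0: H_y = (18×9.81 + 246) − T sin 47° = 422.58 − 162.66 = 259.92 N.
|H| = √(H_x² + H_y²) = √((151.68)² + (259.92)²) = 300.94 N.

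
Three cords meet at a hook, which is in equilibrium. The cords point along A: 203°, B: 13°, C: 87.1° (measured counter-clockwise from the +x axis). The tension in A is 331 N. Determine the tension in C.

Resolve: ΣF_x = 331 cos 203° + T_B cos 13° + T_C cos 87.1° = 0.
        ΣF_y = 331 sin 203° + T_B sin 13° + T_C sin 87.1° = 0.
The known terms sum to (-304.7, -129.3) N, so 0.9744 T_B + 0.0506 T_C = 304.7 and 0.2250 T_B + 0.9987 T_C = 129.3.
Solving simultaneously: T_B = 309.6 N, T_C = 59.76 N.

T_C ≈ 59.8 N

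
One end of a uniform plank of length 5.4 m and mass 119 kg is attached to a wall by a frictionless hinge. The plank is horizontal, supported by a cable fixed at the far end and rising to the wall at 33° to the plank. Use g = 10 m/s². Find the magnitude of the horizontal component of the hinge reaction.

H_x ≈ 916 N

Take torques about the hinge: T sin 33° · 5.4 = 119×10×2.7 = 3213 N·m.
So T = 3213 / (0.5446 × 5.4) = 1092.5 N.
ΣF_x = 0: H_x = T cos 33° = 916.22 N.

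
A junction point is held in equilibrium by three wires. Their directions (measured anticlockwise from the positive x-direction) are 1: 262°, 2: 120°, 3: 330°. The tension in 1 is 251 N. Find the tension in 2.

T_2 ≈ 465 N

Resolve: ΣF_x = 251 cos 262° + T_2 cos 120° + T_3 cos 330° = 0.
        ΣF_y = 251 sin 262° + T_2 sin 120° + T_3 sin 330° = 0.
The known terms sum to (-34.93, -248.6) N, so -0.5000 T_2 + 0.8660 T_3 = 34.93 and 0.8660 T_2 − 0.5000 T_3 = 248.6.
Solving simultaneously: T_2 = 465.4 N, T_3 = 309.1 N.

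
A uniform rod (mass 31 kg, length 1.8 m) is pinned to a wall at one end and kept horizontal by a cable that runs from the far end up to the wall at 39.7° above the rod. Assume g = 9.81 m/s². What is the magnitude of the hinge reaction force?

Take torques about the hinge: T sin 39.7° · 1.8 = 31×9.81×0.9 = 273.7 N·m.
So T = 273.7 / (0.6388 × 1.8) = 238.04 N.
ΣF_x = 0: H_x = T cos 39.7° = 183.15 N.
ΣF_y = 0: H_y = (31×9.81) − T sin 39.7° = 304.11 − 152.06 = 152.06 N.
|H| = √(H_x² + H_y²) = √((183.15)² + (152.06)²) = 238.04 N.

|H| ≈ 238 N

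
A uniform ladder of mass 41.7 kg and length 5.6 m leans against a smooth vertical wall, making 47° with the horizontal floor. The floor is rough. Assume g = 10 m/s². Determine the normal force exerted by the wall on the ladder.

N_wall ≈ 194 N

Torques about the foot: N_wall · 5.6 sin 47° = 41.7×10×2.8 cos 47° → N_wall = 194.43 N.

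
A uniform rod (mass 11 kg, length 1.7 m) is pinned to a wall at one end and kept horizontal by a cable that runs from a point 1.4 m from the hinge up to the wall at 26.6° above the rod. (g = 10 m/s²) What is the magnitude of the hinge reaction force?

Take torques about the hinge: T sin 26.6° · 1.4 = 11×10×0.85 = 93.5 N·m.
So T = 93.5 / (0.4478 × 1.4) = 149.16 N.
ΣF_x = 0: H_x = T cos 26.6° = 133.37 N.
ΣF_y = 0: H_y = (11×10) − T sin 26.6° = 110 − 66.786 = 43.214 N.
|H| = √(H_x² + H_y²) = √((133.37)² + (43.214)²) = 140.19 N.

|H| ≈ 140 N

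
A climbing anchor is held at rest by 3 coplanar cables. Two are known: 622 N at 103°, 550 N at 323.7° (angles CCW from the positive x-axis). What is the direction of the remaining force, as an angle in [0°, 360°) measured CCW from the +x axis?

Sum the known components: ΣF_x = 303.3 N, ΣF_y = 280.5 N.
For equilibrium the remaining force must supply (−ΣF_x, −ΣF_y) = (-303.3, -280.5) N.
Magnitude = √((-303.3)² + (-280.5)²) = 413.1 N; direction = atan2(-280.5, -303.3) = 222.8°.

θ ≈ 223°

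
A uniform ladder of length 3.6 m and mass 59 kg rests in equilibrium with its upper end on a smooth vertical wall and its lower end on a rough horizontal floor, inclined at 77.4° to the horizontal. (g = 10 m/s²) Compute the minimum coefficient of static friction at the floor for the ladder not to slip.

μ_min ≈ 0.112

ΣF_y = 0: N_floor = 59×10 = 590 N.
Torques about the foot: N_wall · 3.6 sin 77.4° = 59×10×1.8 cos 77.4° → N_wall = 65.94 N.
ΣF_x = 0: f_floor = N_wall = 65.94 N.
μ_min = f_floor / N_floor = 65.94 / 590 = 0.1118.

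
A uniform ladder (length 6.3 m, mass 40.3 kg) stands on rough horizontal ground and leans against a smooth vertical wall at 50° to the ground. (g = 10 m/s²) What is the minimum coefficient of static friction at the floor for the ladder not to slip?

ΣF_y = 0: N_floor = 40.3×10 = 403 N.
Torques about the foot: N_wall · 6.3 sin 50° = 40.3×10×3.15 cos 50° → N_wall = 169.08 N.
ΣF_x = 0: f_floor = N_wall = 169.08 N.
μ_min = f_floor / N_floor = 169.08 / 403 = 0.4195.

μ_min ≈ 0.420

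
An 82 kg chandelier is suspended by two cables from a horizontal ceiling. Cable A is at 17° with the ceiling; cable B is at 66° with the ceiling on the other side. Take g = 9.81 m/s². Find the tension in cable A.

T_A ≈ 330 N

Weight W = 82 × 9.81 = 804.4 N acts straight down.
Horizontal: T_A cos 17° = T_B cos 66°  →  T_B = 2.351 T_A.
Vertical: T_A sin 17° + T_B sin 66° = 804.4.
Substituting the horizontal relation into the vertical equation gives 2.44 T_A = 804.4, so T_A = 329.6 N.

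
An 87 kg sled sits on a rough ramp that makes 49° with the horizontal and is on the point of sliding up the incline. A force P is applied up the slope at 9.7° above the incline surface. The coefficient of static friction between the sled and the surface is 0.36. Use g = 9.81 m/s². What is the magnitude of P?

On the verge of sliding up the incline, friction equals μN and acts down the slope.
Perpendicular: N + P sin 9.7° = W cos 49° = 559.9 N.
Along incline: P cos 9.7° = W sin 49° + μN  with W sin 49° = 644.1 N.
Solving the pair for P and N: P = 808.2 N, N = 423.7 N (and f = μN = 152.5 N).

P ≈ 808 N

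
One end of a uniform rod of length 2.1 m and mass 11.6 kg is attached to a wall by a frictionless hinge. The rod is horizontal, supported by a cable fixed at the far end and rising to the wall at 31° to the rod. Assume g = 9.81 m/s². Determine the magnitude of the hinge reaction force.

|H| ≈ 110 N

Take torques about the hinge: T sin 31° · 2.1 = 11.6×9.81×1.05 = 119.49 N·m.
So T = 119.49 / (0.5150 × 2.1) = 110.47 N.
ΣF_x = 0: H_x = T cos 31° = 94.694 N.
ΣF_y = 0: H_y = (11.6×9.81) − T sin 31° = 113.8 − 56.898 = 56.898 N.
|H| = √(H_x² + H_y²) = √((94.694)² + (56.898)²) = 110.47 N.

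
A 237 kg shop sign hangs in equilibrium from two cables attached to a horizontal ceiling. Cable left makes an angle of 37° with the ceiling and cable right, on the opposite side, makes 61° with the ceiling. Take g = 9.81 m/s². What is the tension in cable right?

Weight W = 237 × 9.81 = 2325 N acts straight down.
Horizontal: T_left cos 37° = T_right cos 61°  →  T_left = 0.607 T_right.
Vertical: T_left sin 37° + T_right sin 61° = 2325.
Substituting the horizontal relation into the vertical equation gives 1.24 T_right = 2325, so T_right = 1875 N.

T_right ≈ 1880 N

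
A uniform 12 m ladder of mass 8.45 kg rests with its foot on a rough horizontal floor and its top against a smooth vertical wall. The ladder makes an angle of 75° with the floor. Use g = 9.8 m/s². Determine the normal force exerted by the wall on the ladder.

Torques about the foot: N_wall · 12 sin 75° = 8.45×9.8×6 cos 75° → N_wall = 11.094 N.

N_wall ≈ 11.1 N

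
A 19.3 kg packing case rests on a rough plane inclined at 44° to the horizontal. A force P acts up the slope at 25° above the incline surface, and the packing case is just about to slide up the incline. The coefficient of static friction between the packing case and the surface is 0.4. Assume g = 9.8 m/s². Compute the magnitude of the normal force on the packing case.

On the verge of sliding up the incline, friction equals μN and acts down the slope.
Perpendicular: N + P sin 25° = W cos 44° = 136.1 N.
Along incline: P cos 25° = W sin 44° + μN  with W sin 44° = 131.4 N.
Solving the pair for P and N: P = 172.8 N, N = 63.03 N (and f = μN = 25.21 N).

N ≈ 63 N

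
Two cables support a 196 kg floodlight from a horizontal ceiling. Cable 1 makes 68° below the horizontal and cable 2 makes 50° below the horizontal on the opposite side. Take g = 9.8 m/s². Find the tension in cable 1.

Weight W = 196 × 9.8 = 1921 N acts straight down.
Horizontal: T_1 cos 68° = T_2 cos 50°  →  T_2 = 0.5828 T_1.
Vertical: T_1 sin 68° + T_2 sin 50° = 1921.
Substituting the horizontal relation into the vertical equation gives 1.374 T_1 = 1921, so T_1 = 1398 N.

T_1 ≈ 1400 N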